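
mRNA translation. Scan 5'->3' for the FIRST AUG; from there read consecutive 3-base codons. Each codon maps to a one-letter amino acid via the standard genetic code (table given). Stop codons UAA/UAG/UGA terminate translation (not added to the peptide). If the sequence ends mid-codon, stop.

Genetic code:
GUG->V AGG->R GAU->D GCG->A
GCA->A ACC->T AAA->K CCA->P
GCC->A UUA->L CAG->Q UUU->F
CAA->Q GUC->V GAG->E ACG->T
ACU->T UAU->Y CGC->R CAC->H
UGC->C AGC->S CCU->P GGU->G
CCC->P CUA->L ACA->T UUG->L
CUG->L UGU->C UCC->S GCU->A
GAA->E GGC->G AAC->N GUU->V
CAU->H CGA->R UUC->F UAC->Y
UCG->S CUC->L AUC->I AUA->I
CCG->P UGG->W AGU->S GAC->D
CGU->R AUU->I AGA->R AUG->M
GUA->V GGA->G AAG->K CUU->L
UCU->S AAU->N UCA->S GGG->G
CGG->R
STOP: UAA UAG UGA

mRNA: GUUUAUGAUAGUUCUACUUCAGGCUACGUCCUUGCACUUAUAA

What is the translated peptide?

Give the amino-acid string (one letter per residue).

start AUG at pos 4
pos 4: AUG -> M; peptide=M
pos 7: AUA -> I; peptide=MI
pos 10: GUU -> V; peptide=MIV
pos 13: CUA -> L; peptide=MIVL
pos 16: CUU -> L; peptide=MIVLL
pos 19: CAG -> Q; peptide=MIVLLQ
pos 22: GCU -> A; peptide=MIVLLQA
pos 25: ACG -> T; peptide=MIVLLQAT
pos 28: UCC -> S; peptide=MIVLLQATS
pos 31: UUG -> L; peptide=MIVLLQATSL
pos 34: CAC -> H; peptide=MIVLLQATSLH
pos 37: UUA -> L; peptide=MIVLLQATSLHL
pos 40: UAA -> STOP

Answer: MIVLLQATSLHL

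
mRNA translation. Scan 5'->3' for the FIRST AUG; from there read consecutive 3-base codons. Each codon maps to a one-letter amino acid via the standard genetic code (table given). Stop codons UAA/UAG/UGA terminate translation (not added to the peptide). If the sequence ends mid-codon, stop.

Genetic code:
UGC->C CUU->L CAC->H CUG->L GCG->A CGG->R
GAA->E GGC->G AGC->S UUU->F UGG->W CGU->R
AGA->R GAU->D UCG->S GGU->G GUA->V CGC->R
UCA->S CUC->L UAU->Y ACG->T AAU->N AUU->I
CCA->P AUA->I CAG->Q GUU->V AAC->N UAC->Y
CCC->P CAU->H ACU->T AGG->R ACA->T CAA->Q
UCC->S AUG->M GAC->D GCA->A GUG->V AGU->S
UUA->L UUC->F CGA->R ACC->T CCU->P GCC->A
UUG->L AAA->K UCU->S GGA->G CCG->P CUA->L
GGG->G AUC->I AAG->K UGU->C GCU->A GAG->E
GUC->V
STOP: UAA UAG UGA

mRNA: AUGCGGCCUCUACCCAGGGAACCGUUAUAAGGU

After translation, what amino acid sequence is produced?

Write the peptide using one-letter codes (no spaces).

start AUG at pos 0
pos 0: AUG -> M; peptide=M
pos 3: CGG -> R; peptide=MR
pos 6: CCU -> P; peptide=MRP
pos 9: CUA -> L; peptide=MRPL
pos 12: CCC -> P; peptide=MRPLP
pos 15: AGG -> R; peptide=MRPLPR
pos 18: GAA -> E; peptide=MRPLPRE
pos 21: CCG -> P; peptide=MRPLPREP
pos 24: UUA -> L; peptide=MRPLPREPL
pos 27: UAA -> STOP

Answer: MRPLPREPL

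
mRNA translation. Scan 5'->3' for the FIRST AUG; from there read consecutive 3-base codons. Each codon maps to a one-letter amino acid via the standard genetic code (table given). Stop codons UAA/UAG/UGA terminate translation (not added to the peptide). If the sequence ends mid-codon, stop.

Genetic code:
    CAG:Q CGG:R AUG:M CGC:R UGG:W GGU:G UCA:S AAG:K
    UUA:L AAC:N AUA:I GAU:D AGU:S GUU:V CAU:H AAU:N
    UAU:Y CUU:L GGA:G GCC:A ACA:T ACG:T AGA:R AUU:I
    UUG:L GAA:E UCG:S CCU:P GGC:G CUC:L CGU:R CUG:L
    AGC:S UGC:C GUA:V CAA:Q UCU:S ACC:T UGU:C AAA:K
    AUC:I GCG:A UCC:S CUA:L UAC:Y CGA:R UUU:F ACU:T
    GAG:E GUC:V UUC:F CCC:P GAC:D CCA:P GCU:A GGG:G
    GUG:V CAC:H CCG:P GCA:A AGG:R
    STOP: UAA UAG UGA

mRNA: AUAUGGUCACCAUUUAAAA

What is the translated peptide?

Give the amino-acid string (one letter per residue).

Answer: MVTI

Derivation:
start AUG at pos 2
pos 2: AUG -> M; peptide=M
pos 5: GUC -> V; peptide=MV
pos 8: ACC -> T; peptide=MVT
pos 11: AUU -> I; peptide=MVTI
pos 14: UAA -> STOP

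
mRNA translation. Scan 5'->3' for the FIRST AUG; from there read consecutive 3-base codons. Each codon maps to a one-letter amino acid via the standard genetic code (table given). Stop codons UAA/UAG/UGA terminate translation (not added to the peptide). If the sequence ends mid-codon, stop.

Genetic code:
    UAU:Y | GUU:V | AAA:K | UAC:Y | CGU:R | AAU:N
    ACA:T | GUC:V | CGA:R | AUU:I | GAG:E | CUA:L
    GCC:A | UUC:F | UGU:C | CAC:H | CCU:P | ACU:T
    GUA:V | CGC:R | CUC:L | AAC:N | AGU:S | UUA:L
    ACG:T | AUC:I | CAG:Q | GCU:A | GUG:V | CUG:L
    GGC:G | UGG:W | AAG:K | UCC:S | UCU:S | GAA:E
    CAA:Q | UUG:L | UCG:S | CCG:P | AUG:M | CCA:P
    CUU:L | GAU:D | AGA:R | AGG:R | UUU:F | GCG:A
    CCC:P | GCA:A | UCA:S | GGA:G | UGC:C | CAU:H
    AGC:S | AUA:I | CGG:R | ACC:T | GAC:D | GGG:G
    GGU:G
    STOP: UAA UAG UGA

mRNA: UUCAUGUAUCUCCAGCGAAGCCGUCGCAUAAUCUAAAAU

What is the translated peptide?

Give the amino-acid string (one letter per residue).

Answer: MYLQRSRRII

Derivation:
start AUG at pos 3
pos 3: AUG -> M; peptide=M
pos 6: UAU -> Y; peptide=MY
pos 9: CUC -> L; peptide=MYL
pos 12: CAG -> Q; peptide=MYLQ
pos 15: CGA -> R; peptide=MYLQR
pos 18: AGC -> S; peptide=MYLQRS
pos 21: CGU -> R; peptide=MYLQRSR
pos 24: CGC -> R; peptide=MYLQRSRR
pos 27: AUA -> I; peptide=MYLQRSRRI
pos 30: AUC -> I; peptide=MYLQRSRRII
pos 33: UAA -> STOP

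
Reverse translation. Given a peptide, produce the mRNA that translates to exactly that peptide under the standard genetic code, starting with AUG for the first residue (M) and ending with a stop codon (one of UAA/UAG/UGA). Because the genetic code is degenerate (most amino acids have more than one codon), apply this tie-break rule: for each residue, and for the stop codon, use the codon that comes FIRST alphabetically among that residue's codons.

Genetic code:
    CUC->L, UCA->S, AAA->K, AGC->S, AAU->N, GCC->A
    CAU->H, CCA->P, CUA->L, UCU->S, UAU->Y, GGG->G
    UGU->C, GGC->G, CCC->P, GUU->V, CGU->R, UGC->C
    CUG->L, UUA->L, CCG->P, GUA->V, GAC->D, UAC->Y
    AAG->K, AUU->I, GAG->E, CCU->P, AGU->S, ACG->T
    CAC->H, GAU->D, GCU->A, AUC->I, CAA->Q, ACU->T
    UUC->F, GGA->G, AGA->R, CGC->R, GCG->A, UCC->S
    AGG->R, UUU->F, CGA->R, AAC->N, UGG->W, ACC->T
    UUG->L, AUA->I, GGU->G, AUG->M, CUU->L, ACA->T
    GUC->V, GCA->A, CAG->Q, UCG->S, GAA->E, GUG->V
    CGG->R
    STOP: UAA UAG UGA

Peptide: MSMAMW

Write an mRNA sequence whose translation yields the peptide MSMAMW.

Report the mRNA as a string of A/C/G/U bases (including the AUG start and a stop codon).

residue 1: M -> AUG (start codon)
residue 2: S codons sorted = AGC,AGU,UCA,UCC,UCG,UCU -> pick first = AGC
residue 3: M -> AUG (only codon)
residue 4: A codons sorted = GCA,GCC,GCG,GCU -> pick first = GCA
residue 5: M -> AUG (only codon)
residue 6: W -> UGG (only codon)
terminator: stop codons sorted = UAA,UAG,UGA -> pick first = UAA

Answer: mRNA: AUGAGCAUGGCAAUGUGGUAA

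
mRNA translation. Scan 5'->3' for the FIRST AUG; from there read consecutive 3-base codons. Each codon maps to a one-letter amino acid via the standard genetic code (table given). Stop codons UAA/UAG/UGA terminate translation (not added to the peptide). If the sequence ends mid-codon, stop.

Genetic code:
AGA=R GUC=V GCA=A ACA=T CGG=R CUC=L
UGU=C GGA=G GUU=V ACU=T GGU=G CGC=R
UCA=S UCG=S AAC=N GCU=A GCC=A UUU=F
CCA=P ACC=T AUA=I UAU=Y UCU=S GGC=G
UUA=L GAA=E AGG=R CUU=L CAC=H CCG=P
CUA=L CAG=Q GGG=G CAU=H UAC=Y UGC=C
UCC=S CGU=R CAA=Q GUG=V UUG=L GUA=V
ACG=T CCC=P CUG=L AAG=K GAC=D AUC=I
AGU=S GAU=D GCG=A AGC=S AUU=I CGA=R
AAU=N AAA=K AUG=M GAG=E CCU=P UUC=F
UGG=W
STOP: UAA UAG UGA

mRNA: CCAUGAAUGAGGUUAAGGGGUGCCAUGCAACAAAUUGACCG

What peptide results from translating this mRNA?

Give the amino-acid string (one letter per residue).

start AUG at pos 2
pos 2: AUG -> M; peptide=M
pos 5: AAU -> N; peptide=MN
pos 8: GAG -> E; peptide=MNE
pos 11: GUU -> V; peptide=MNEV
pos 14: AAG -> K; peptide=MNEVK
pos 17: GGG -> G; peptide=MNEVKG
pos 20: UGC -> C; peptide=MNEVKGC
pos 23: CAU -> H; peptide=MNEVKGCH
pos 26: GCA -> A; peptide=MNEVKGCHA
pos 29: ACA -> T; peptide=MNEVKGCHAT
pos 32: AAU -> N; peptide=MNEVKGCHATN
pos 35: UGA -> STOP

Answer: MNEVKGCHATN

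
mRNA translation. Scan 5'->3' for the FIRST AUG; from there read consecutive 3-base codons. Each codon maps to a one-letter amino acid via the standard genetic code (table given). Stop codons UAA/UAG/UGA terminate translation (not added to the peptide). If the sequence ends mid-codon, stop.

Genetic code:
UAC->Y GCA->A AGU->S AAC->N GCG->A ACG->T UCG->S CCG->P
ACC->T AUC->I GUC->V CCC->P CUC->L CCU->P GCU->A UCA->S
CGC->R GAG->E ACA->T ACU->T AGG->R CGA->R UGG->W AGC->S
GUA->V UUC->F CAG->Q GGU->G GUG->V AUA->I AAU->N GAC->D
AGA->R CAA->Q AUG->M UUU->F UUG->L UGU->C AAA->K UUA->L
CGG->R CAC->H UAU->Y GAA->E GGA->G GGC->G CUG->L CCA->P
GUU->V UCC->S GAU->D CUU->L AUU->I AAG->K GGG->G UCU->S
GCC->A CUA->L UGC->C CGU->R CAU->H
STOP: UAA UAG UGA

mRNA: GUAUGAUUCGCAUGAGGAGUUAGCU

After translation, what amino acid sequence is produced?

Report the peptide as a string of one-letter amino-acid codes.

Answer: MIRMRS

Derivation:
start AUG at pos 2
pos 2: AUG -> M; peptide=M
pos 5: AUU -> I; peptide=MI
pos 8: CGC -> R; peptide=MIR
pos 11: AUG -> M; peptide=MIRM
pos 14: AGG -> R; peptide=MIRMR
pos 17: AGU -> S; peptide=MIRMRS
pos 20: UAG -> STOP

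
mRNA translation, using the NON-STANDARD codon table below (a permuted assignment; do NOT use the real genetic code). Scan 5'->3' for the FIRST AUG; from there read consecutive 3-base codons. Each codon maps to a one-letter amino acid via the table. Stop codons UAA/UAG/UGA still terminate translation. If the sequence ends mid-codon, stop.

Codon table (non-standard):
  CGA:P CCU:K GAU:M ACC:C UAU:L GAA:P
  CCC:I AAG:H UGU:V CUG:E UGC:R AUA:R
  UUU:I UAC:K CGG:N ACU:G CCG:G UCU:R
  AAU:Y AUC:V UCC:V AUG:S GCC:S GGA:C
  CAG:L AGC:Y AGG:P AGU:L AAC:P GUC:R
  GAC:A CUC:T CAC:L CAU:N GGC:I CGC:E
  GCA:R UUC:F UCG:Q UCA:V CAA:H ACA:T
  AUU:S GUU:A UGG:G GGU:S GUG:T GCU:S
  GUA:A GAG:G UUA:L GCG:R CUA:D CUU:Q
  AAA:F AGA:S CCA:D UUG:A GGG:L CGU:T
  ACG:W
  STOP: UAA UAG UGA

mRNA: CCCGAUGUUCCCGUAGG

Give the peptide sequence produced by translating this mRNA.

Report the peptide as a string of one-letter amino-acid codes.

start AUG at pos 4
pos 4: AUG -> S; peptide=S
pos 7: UUC -> F; peptide=SF
pos 10: CCG -> G; peptide=SFG
pos 13: UAG -> STOP

Answer: SFG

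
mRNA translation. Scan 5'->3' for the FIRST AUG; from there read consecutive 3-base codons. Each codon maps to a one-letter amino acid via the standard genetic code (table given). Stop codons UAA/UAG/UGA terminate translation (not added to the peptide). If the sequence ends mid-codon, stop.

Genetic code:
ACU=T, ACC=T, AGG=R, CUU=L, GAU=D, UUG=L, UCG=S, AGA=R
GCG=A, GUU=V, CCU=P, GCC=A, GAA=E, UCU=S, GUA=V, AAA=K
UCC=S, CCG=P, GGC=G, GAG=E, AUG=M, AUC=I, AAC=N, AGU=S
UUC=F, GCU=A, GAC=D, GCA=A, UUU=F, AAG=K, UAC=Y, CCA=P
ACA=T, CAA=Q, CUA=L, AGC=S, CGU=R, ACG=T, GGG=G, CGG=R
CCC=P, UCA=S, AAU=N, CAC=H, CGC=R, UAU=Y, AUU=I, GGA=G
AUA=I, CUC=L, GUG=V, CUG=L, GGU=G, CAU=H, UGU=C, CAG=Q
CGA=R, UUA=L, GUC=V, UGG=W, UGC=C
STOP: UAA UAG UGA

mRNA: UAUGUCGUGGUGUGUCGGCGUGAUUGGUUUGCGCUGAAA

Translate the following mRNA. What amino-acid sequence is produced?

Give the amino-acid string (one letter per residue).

Answer: MSWCVGVIGLR

Derivation:
start AUG at pos 1
pos 1: AUG -> M; peptide=M
pos 4: UCG -> S; peptide=MS
pos 7: UGG -> W; peptide=MSW
pos 10: UGU -> C; peptide=MSWC
pos 13: GUC -> V; peptide=MSWCV
pos 16: GGC -> G; peptide=MSWCVG
pos 19: GUG -> V; peptide=MSWCVGV
pos 22: AUU -> I; peptide=MSWCVGVI
pos 25: GGU -> G; peptide=MSWCVGVIG
pos 28: UUG -> L; peptide=MSWCVGVIGL
pos 31: CGC -> R; peptide=MSWCVGVIGLR
pos 34: UGA -> STOP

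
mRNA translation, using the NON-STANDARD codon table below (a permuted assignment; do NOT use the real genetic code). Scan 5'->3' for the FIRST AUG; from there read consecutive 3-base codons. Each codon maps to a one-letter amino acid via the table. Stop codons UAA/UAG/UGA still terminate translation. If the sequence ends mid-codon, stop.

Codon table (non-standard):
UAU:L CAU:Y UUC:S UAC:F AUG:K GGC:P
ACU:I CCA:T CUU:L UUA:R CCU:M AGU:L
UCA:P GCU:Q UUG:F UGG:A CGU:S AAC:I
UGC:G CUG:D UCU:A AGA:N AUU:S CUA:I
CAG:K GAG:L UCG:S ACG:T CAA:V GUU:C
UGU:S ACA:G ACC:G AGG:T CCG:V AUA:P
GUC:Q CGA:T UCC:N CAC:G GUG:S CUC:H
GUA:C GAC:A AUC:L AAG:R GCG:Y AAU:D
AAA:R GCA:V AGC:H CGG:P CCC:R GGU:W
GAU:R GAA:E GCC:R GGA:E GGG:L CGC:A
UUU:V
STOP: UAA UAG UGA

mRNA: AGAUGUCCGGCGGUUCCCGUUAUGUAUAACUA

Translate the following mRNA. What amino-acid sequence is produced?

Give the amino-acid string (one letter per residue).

Answer: KNPWNSLC

Derivation:
start AUG at pos 2
pos 2: AUG -> K; peptide=K
pos 5: UCC -> N; peptide=KN
pos 8: GGC -> P; peptide=KNP
pos 11: GGU -> W; peptide=KNPW
pos 14: UCC -> N; peptide=KNPWN
pos 17: CGU -> S; peptide=KNPWNS
pos 20: UAU -> L; peptide=KNPWNSL
pos 23: GUA -> C; peptide=KNPWNSLC
pos 26: UAA -> STOP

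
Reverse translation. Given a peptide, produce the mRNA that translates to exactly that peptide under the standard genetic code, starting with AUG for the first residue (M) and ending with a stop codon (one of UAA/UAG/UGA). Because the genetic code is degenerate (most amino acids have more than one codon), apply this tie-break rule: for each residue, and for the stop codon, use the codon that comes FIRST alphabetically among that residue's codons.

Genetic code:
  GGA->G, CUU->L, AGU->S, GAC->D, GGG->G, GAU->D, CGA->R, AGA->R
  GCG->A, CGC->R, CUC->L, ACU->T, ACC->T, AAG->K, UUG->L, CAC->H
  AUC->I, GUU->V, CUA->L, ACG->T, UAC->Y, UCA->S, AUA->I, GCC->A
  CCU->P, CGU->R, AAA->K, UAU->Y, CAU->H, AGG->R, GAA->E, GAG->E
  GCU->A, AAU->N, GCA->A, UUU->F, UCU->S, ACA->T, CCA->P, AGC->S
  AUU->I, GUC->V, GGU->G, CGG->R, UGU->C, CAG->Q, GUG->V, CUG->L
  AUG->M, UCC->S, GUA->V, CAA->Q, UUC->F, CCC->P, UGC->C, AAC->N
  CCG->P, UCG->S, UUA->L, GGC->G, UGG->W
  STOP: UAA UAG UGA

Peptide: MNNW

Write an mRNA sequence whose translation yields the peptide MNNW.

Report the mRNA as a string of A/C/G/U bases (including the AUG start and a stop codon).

residue 1: M -> AUG (start codon)
residue 2: N codons sorted = AAC,AAU -> pick first = AAC
residue 3: N codons sorted = AAC,AAU -> pick first = AAC
residue 4: W -> UGG (only codon)
terminator: stop codons sorted = UAA,UAG,UGA -> pick first = UAA

Answer: mRNA: AUGAACAACUGGUAA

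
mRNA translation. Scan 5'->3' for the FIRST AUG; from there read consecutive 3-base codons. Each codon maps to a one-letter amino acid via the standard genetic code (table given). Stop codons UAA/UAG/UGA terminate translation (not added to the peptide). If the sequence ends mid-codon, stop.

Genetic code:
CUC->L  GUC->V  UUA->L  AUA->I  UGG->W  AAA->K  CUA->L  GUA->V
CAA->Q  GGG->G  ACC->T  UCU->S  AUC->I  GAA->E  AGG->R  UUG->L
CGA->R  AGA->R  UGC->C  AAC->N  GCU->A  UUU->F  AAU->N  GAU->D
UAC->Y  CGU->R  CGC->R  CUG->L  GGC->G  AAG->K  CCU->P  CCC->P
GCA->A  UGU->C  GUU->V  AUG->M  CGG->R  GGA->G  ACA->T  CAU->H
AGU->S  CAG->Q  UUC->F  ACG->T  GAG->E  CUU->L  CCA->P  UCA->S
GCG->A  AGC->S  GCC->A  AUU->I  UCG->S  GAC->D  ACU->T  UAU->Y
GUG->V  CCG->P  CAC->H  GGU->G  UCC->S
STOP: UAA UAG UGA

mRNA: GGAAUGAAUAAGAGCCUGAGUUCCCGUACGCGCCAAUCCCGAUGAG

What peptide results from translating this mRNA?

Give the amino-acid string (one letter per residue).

start AUG at pos 3
pos 3: AUG -> M; peptide=M
pos 6: AAU -> N; peptide=MN
pos 9: AAG -> K; peptide=MNK
pos 12: AGC -> S; peptide=MNKS
pos 15: CUG -> L; peptide=MNKSL
pos 18: AGU -> S; peptide=MNKSLS
pos 21: UCC -> S; peptide=MNKSLSS
pos 24: CGU -> R; peptide=MNKSLSSR
pos 27: ACG -> T; peptide=MNKSLSSRT
pos 30: CGC -> R; peptide=MNKSLSSRTR
pos 33: CAA -> Q; peptide=MNKSLSSRTRQ
pos 36: UCC -> S; peptide=MNKSLSSRTRQS
pos 39: CGA -> R; peptide=MNKSLSSRTRQSR
pos 42: UGA -> STOP

Answer: MNKSLSSRTRQSR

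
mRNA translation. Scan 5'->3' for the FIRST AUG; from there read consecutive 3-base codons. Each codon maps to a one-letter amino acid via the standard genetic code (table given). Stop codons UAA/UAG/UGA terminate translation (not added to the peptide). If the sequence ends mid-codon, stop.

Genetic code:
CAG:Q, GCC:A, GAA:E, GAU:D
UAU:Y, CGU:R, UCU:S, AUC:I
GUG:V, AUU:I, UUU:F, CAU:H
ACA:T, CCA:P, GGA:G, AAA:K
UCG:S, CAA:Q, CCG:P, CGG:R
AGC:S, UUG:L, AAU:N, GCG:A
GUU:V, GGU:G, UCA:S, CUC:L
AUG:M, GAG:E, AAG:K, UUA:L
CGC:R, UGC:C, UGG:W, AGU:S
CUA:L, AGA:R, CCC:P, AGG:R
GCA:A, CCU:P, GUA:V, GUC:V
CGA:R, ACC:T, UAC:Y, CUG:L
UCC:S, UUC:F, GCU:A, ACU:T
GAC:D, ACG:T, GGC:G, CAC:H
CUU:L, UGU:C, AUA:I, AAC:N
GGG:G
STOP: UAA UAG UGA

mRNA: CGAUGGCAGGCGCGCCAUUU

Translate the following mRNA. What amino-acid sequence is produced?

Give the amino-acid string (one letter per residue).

Answer: MAGAPF

Derivation:
start AUG at pos 2
pos 2: AUG -> M; peptide=M
pos 5: GCA -> A; peptide=MA
pos 8: GGC -> G; peptide=MAG
pos 11: GCG -> A; peptide=MAGA
pos 14: CCA -> P; peptide=MAGAP
pos 17: UUU -> F; peptide=MAGAPF
pos 20: only 0 nt remain (<3), stop (end of mRNA)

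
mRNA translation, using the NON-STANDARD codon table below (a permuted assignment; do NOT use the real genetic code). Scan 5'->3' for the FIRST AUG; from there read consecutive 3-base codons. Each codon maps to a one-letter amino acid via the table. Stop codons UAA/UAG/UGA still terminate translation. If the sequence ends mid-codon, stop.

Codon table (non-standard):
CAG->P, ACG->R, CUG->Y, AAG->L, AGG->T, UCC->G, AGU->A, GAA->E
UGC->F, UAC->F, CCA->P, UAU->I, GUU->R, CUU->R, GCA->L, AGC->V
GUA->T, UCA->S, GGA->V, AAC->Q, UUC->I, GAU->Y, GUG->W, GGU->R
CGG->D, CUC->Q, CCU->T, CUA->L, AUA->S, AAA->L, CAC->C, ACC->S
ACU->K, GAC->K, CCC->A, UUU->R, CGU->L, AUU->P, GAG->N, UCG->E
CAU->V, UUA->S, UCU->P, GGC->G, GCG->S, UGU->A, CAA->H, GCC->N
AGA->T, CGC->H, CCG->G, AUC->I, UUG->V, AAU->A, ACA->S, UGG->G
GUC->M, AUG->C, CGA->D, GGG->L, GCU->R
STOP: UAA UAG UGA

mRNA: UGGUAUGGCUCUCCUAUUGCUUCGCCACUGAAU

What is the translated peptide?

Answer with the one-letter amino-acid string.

Answer: CRQLVRHC

Derivation:
start AUG at pos 4
pos 4: AUG -> C; peptide=C
pos 7: GCU -> R; peptide=CR
pos 10: CUC -> Q; peptide=CRQ
pos 13: CUA -> L; peptide=CRQL
pos 16: UUG -> V; peptide=CRQLV
pos 19: CUU -> R; peptide=CRQLVR
pos 22: CGC -> H; peptide=CRQLVRH
pos 25: CAC -> C; peptide=CRQLVRHC
pos 28: UGA -> STOP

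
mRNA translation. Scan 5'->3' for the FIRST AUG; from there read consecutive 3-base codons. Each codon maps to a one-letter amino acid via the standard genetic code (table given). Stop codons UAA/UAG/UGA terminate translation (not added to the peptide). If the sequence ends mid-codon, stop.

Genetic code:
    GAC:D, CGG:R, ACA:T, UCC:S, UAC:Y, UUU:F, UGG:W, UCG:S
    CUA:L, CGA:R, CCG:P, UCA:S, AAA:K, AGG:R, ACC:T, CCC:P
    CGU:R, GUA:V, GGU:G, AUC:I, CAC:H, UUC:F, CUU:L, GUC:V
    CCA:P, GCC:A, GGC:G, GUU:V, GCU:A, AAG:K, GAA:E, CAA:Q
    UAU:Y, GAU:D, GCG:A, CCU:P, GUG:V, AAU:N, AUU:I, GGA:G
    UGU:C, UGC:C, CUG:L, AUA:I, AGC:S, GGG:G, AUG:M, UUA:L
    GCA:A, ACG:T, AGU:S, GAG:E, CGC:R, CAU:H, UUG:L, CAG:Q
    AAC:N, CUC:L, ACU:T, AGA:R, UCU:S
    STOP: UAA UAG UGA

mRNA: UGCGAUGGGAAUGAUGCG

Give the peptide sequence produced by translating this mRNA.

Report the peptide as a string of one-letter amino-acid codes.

start AUG at pos 4
pos 4: AUG -> M; peptide=M
pos 7: GGA -> G; peptide=MG
pos 10: AUG -> M; peptide=MGM
pos 13: AUG -> M; peptide=MGMM
pos 16: only 2 nt remain (<3), stop (end of mRNA)

Answer: MGMM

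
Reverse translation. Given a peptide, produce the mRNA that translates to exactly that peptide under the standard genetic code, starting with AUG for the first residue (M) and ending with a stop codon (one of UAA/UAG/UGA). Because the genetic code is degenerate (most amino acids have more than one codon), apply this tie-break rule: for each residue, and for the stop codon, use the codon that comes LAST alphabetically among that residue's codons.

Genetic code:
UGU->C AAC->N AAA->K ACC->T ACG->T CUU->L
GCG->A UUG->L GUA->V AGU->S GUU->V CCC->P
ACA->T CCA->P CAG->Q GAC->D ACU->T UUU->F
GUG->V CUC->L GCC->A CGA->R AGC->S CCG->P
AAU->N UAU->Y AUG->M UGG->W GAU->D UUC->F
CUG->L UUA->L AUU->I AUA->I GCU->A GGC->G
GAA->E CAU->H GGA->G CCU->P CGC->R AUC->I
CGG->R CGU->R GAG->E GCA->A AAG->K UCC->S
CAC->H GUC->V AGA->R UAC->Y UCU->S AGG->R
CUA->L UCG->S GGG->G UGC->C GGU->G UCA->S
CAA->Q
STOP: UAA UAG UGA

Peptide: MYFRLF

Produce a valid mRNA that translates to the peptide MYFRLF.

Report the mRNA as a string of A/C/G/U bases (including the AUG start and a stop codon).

Answer: mRNA: AUGUAUUUUCGUUUGUUUUGA

Derivation:
residue 1: M -> AUG (start codon)
residue 2: Y codons sorted = UAC,UAU -> pick last = UAU
residue 3: F codons sorted = UUC,UUU -> pick last = UUU
residue 4: R codons sorted = AGA,AGG,CGA,CGC,CGG,CGU -> pick last = CGU
residue 5: L codons sorted = CUA,CUC,CUG,CUU,UUA,UUG -> pick last = UUG
residue 6: F codons sorted = UUC,UUU -> pick last = UUU
terminator: stop codons sorted = UAA,UAG,UGA -> pick last = UGA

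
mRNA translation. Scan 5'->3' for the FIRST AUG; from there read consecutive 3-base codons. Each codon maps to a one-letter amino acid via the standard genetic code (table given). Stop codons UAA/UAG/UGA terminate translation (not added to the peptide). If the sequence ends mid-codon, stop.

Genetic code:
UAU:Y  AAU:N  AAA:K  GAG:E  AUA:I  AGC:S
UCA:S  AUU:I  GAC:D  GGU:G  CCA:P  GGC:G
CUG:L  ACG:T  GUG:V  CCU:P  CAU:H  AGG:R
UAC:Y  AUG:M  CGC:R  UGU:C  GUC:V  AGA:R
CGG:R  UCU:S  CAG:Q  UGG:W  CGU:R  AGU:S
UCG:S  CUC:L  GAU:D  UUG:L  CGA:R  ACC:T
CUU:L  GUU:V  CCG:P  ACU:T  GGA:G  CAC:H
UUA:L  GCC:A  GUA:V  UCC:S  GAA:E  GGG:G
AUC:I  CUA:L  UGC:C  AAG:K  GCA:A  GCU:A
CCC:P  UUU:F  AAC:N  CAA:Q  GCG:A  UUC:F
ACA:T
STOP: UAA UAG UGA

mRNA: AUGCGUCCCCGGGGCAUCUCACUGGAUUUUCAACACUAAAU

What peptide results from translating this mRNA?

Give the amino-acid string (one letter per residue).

start AUG at pos 0
pos 0: AUG -> M; peptide=M
pos 3: CGU -> R; peptide=MR
pos 6: CCC -> P; peptide=MRP
pos 9: CGG -> R; peptide=MRPR
pos 12: GGC -> G; peptide=MRPRG
pos 15: AUC -> I; peptide=MRPRGI
pos 18: UCA -> S; peptide=MRPRGIS
pos 21: CUG -> L; peptide=MRPRGISL
pos 24: GAU -> D; peptide=MRPRGISLD
pos 27: UUU -> F; peptide=MRPRGISLDF
pos 30: CAA -> Q; peptide=MRPRGISLDFQ
pos 33: CAC -> H; peptide=MRPRGISLDFQH
pos 36: UAA -> STOP

Answer: MRPRGISLDFQH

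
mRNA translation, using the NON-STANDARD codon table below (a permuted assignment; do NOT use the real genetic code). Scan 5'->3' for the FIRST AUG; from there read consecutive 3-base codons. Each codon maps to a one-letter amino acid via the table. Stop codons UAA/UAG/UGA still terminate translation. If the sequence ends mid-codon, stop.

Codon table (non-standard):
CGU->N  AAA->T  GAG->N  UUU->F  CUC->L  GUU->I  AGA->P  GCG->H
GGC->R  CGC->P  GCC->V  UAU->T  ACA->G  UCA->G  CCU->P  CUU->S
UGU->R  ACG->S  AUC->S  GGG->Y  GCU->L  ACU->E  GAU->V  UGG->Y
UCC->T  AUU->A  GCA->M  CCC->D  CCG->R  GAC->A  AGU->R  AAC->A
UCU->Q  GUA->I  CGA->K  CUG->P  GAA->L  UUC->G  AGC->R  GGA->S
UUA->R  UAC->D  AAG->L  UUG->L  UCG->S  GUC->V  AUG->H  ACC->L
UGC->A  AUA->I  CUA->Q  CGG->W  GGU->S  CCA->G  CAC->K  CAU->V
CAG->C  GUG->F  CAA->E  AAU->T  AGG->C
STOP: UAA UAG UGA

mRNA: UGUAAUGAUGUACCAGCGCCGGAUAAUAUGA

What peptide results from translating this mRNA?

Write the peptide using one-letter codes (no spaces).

Answer: HHDCPWII

Derivation:
start AUG at pos 4
pos 4: AUG -> H; peptide=H
pos 7: AUG -> H; peptide=HH
pos 10: UAC -> D; peptide=HHD
pos 13: CAG -> C; peptide=HHDC
pos 16: CGC -> P; peptide=HHDCP
pos 19: CGG -> W; peptide=HHDCPW
pos 22: AUA -> I; peptide=HHDCPWI
pos 25: AUA -> I; peptide=HHDCPWII
pos 28: UGA -> STOP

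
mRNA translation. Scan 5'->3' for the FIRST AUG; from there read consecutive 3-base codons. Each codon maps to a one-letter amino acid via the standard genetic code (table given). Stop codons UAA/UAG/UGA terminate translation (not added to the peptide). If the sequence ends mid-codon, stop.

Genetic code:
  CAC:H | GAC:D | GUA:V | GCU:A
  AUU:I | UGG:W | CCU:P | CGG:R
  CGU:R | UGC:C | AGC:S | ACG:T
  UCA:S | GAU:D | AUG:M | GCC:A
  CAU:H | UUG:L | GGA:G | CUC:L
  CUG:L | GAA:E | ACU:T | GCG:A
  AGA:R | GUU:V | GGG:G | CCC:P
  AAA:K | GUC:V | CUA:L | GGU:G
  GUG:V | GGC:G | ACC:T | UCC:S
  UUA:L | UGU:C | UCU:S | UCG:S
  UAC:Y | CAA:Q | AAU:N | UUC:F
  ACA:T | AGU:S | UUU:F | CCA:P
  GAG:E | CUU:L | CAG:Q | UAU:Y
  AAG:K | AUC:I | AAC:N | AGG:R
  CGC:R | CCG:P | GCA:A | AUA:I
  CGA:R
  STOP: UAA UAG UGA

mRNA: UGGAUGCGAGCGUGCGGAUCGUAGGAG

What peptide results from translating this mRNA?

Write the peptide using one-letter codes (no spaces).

Answer: MRACGS

Derivation:
start AUG at pos 3
pos 3: AUG -> M; peptide=M
pos 6: CGA -> R; peptide=MR
pos 9: GCG -> A; peptide=MRA
pos 12: UGC -> C; peptide=MRAC
pos 15: GGA -> G; peptide=MRACG
pos 18: UCG -> S; peptide=MRACGS
pos 21: UAG -> STOP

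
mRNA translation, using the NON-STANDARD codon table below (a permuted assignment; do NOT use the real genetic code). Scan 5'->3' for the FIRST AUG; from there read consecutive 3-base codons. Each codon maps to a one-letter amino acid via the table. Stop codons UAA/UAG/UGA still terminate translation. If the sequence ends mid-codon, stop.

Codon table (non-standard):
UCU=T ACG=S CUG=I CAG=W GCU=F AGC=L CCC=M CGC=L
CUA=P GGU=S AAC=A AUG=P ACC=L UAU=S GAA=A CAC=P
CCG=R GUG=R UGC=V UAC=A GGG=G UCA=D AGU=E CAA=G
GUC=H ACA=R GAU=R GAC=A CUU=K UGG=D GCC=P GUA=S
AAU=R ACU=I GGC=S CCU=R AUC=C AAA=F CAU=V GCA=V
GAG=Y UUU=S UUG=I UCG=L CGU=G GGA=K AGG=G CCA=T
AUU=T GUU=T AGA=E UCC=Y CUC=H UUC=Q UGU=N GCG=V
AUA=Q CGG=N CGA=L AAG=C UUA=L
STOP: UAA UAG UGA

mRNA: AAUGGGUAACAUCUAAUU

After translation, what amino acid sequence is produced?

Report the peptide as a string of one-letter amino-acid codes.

Answer: PSAC

Derivation:
start AUG at pos 1
pos 1: AUG -> P; peptide=P
pos 4: GGU -> S; peptide=PS
pos 7: AAC -> A; peptide=PSA
pos 10: AUC -> C; peptide=PSAC
pos 13: UAA -> STOP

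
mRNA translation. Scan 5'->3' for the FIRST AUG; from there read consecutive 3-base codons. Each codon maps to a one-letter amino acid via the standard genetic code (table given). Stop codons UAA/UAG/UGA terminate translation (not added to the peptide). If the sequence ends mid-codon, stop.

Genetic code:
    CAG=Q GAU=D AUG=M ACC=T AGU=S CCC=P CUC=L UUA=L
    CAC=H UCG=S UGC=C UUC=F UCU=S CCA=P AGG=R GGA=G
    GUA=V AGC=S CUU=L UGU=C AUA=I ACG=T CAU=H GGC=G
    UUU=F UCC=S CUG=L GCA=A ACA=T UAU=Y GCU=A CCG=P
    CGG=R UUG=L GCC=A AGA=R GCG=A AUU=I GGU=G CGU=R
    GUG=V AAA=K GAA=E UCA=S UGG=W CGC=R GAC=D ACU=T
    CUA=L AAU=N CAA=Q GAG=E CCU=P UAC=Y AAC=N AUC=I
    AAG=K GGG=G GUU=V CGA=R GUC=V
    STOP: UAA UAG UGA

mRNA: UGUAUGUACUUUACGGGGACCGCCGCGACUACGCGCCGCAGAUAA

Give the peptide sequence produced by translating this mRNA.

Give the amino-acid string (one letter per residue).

Answer: MYFTGTAATTRRR

Derivation:
start AUG at pos 3
pos 3: AUG -> M; peptide=M
pos 6: UAC -> Y; peptide=MY
pos 9: UUU -> F; peptide=MYF
pos 12: ACG -> T; peptide=MYFT
pos 15: GGG -> G; peptide=MYFTG
pos 18: ACC -> T; peptide=MYFTGT
pos 21: GCC -> A; peptide=MYFTGTA
pos 24: GCG -> A; peptide=MYFTGTAA
pos 27: ACU -> T; peptide=MYFTGTAAT
pos 30: ACG -> T; peptide=MYFTGTAATT
pos 33: CGC -> R; peptide=MYFTGTAATTR
pos 36: CGC -> R; peptide=MYFTGTAATTRR
pos 39: AGA -> R; peptide=MYFTGTAATTRRR
pos 42: UAA -> STOP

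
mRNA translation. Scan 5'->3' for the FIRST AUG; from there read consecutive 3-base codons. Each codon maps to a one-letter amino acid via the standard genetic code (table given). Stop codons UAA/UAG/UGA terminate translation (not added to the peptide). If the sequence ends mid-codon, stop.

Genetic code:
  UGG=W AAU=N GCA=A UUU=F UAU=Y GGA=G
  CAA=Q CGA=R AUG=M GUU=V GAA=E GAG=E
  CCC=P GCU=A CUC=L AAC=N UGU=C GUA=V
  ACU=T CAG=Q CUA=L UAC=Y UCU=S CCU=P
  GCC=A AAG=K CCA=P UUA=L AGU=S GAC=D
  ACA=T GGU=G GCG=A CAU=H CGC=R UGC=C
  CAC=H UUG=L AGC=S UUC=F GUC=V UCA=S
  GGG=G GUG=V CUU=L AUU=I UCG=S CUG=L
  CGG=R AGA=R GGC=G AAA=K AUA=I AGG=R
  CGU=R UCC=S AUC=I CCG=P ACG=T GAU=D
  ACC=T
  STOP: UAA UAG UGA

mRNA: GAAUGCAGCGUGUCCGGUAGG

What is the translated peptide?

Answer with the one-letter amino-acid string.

start AUG at pos 2
pos 2: AUG -> M; peptide=M
pos 5: CAG -> Q; peptide=MQ
pos 8: CGU -> R; peptide=MQR
pos 11: GUC -> V; peptide=MQRV
pos 14: CGG -> R; peptide=MQRVR
pos 17: UAG -> STOP

Answer: MQRVR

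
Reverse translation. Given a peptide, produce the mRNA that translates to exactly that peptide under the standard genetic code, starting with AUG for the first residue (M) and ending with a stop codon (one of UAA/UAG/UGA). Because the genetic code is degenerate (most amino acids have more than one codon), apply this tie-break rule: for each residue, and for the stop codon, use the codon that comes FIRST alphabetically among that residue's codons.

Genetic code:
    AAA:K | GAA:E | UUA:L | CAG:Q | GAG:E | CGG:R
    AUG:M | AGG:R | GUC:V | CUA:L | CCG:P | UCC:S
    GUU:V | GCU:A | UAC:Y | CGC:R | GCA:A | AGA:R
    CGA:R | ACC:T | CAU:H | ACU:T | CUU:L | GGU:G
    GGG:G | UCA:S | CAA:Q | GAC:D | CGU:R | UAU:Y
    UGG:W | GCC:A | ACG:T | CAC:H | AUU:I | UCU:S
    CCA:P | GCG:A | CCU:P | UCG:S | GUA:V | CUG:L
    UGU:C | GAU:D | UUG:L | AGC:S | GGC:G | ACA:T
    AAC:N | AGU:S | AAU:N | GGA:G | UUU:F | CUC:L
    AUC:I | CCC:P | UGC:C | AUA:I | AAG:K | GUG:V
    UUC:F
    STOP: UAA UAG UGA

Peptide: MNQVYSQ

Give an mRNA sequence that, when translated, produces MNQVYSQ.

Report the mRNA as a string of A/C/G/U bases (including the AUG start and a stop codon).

Answer: mRNA: AUGAACCAAGUAUACAGCCAAUAA

Derivation:
residue 1: M -> AUG (start codon)
residue 2: N codons sorted = AAC,AAU -> pick first = AAC
residue 3: Q codons sorted = CAA,CAG -> pick first = CAA
residue 4: V codons sorted = GUA,GUC,GUG,GUU -> pick first = GUA
residue 5: Y codons sorted = UAC,UAU -> pick first = UAC
residue 6: S codons sorted = AGC,AGU,UCA,UCC,UCG,UCU -> pick first = AGC
residue 7: Q codons sorted = CAA,CAG -> pick first = CAA
terminator: stop codons sorted = UAA,UAG,UGA -> pick first = UAA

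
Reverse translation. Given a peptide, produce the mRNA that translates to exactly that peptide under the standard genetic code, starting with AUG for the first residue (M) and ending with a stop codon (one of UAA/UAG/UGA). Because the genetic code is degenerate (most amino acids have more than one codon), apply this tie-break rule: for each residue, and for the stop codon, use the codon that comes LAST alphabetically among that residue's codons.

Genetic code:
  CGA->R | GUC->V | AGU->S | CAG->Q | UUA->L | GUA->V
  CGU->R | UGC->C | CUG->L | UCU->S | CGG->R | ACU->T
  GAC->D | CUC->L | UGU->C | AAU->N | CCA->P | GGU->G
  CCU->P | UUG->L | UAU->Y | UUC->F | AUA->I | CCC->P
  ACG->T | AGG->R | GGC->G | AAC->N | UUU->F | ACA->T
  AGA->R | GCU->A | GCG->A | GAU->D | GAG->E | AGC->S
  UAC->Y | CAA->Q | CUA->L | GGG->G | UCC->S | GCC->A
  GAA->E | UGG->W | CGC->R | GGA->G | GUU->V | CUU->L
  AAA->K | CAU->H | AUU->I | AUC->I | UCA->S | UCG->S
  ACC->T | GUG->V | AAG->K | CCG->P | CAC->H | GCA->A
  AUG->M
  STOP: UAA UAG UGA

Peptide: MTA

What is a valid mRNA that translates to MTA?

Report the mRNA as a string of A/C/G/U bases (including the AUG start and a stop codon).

Answer: mRNA: AUGACUGCUUGA

Derivation:
residue 1: M -> AUG (start codon)
residue 2: T codons sorted = ACA,ACC,ACG,ACU -> pick last = ACU
residue 3: A codons sorted = GCA,GCC,GCG,GCU -> pick last = GCU
terminator: stop codons sorted = UAA,UAG,UGA -> pick last = UGA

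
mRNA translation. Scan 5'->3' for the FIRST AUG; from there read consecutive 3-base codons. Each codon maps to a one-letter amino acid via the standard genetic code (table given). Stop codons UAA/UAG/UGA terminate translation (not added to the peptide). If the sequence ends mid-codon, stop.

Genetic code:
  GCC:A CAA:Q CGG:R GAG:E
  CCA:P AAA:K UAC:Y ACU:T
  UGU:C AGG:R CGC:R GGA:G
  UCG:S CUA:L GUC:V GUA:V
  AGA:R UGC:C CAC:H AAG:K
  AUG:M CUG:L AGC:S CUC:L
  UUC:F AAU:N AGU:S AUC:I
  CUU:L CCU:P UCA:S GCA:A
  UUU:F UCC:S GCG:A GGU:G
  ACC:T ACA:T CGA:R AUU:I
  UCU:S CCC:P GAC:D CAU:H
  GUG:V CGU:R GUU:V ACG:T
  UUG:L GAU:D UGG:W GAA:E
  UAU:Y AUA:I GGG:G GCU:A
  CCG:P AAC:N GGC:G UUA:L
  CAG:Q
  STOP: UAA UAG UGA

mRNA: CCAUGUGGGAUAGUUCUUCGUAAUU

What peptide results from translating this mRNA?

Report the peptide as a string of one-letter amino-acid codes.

Answer: MWDSSS

Derivation:
start AUG at pos 2
pos 2: AUG -> M; peptide=M
pos 5: UGG -> W; peptide=MW
pos 8: GAU -> D; peptide=MWD
pos 11: AGU -> S; peptide=MWDS
pos 14: UCU -> S; peptide=MWDSS
pos 17: UCG -> S; peptide=MWDSSS
pos 20: UAA -> STOP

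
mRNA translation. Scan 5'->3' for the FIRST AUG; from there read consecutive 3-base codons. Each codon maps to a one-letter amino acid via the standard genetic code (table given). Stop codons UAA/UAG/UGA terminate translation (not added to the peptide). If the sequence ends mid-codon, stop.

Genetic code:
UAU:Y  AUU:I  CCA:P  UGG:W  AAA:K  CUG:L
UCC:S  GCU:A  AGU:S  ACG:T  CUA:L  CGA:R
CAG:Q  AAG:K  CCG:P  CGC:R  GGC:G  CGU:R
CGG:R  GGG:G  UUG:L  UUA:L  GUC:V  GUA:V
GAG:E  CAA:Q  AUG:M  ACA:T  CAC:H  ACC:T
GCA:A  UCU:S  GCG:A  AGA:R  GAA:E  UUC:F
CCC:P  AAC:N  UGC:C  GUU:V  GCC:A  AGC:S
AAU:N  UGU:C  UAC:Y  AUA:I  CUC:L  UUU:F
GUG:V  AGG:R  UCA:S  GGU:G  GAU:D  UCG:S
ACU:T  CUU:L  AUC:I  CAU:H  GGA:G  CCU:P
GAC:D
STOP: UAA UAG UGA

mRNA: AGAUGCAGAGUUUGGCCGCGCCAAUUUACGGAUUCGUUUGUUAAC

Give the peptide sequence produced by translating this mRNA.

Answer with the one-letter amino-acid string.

Answer: MQSLAAPIYGFVC

Derivation:
start AUG at pos 2
pos 2: AUG -> M; peptide=M
pos 5: CAG -> Q; peptide=MQ
pos 8: AGU -> S; peptide=MQS
pos 11: UUG -> L; peptide=MQSL
pos 14: GCC -> A; peptide=MQSLA
pos 17: GCG -> A; peptide=MQSLAA
pos 20: CCA -> P; peptide=MQSLAAP
pos 23: AUU -> I; peptide=MQSLAAPI
pos 26: UAC -> Y; peptide=MQSLAAPIY
pos 29: GGA -> G; peptide=MQSLAAPIYG
pos 32: UUC -> F; peptide=MQSLAAPIYGF
pos 35: GUU -> V; peptide=MQSLAAPIYGFV
pos 38: UGU -> C; peptide=MQSLAAPIYGFVC
pos 41: UAA -> STOP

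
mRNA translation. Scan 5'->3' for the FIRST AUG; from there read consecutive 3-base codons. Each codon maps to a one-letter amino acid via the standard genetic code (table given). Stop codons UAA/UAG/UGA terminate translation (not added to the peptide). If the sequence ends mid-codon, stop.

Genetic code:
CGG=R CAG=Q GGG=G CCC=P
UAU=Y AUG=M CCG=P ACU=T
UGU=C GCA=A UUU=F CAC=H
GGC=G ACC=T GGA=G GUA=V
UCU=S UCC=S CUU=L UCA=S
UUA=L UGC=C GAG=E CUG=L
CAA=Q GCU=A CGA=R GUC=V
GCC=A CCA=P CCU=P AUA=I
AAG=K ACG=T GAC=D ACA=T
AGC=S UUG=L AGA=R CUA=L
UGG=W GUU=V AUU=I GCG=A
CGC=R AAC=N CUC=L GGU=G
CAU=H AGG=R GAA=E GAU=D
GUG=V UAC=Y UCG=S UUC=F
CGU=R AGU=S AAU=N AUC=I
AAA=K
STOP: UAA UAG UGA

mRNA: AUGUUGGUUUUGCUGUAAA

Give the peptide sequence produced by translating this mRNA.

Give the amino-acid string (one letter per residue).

Answer: MLVLL

Derivation:
start AUG at pos 0
pos 0: AUG -> M; peptide=M
pos 3: UUG -> L; peptide=ML
pos 6: GUU -> V; peptide=MLV
pos 9: UUG -> L; peptide=MLVL
pos 12: CUG -> L; peptide=MLVLL
pos 15: UAA -> STOP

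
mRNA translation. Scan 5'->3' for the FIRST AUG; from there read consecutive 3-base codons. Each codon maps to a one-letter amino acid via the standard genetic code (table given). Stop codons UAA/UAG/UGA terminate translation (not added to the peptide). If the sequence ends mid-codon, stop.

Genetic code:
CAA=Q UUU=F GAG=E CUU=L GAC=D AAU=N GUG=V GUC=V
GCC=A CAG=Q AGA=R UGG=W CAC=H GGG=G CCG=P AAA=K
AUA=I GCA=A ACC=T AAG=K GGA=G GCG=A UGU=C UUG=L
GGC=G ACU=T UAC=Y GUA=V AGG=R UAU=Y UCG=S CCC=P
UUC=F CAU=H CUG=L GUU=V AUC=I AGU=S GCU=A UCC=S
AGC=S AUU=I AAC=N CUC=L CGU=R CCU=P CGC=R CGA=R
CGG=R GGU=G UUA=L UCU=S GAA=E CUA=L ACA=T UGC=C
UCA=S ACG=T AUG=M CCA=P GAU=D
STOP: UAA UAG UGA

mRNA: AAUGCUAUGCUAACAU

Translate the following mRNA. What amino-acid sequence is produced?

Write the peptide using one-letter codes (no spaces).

start AUG at pos 1
pos 1: AUG -> M; peptide=M
pos 4: CUA -> L; peptide=ML
pos 7: UGC -> C; peptide=MLC
pos 10: UAA -> STOP

Answer: MLC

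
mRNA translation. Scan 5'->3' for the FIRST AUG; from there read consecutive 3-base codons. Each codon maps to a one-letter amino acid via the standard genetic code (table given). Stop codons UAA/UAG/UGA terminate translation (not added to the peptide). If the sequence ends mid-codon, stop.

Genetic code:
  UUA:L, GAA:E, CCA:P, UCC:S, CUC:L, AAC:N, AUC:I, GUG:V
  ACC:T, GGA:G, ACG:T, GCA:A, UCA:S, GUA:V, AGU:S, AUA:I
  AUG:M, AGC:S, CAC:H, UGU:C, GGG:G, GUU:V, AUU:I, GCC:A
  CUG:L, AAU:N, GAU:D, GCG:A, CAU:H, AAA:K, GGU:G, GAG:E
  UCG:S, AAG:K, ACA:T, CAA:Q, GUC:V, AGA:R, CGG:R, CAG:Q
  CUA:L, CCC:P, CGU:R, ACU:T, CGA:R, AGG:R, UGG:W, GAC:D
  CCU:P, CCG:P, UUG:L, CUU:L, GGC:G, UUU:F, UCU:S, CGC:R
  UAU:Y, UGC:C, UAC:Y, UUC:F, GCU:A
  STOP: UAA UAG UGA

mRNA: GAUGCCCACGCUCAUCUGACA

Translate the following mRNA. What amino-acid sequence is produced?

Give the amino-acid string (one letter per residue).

Answer: MPTLI

Derivation:
start AUG at pos 1
pos 1: AUG -> M; peptide=M
pos 4: CCC -> P; peptide=MP
pos 7: ACG -> T; peptide=MPT
pos 10: CUC -> L; peptide=MPTL
pos 13: AUC -> I; peptide=MPTLI
pos 16: UGA -> STOP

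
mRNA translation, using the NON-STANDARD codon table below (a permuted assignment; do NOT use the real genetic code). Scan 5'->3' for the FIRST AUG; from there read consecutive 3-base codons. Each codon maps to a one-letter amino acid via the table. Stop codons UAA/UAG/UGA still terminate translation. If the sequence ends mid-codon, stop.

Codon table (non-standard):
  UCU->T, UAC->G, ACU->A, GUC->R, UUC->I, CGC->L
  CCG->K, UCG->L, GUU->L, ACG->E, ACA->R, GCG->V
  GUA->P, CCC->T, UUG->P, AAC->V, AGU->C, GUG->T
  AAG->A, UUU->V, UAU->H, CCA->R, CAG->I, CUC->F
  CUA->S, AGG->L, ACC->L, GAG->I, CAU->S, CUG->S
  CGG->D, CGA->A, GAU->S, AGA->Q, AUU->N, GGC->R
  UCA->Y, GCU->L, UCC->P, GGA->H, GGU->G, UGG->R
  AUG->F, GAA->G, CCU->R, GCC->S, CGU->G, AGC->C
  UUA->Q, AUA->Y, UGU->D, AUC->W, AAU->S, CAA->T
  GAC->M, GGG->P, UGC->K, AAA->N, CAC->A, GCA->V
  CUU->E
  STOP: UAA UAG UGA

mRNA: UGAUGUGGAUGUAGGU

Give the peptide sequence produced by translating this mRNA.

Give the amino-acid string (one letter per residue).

start AUG at pos 2
pos 2: AUG -> F; peptide=F
pos 5: UGG -> R; peptide=FR
pos 8: AUG -> F; peptide=FRF
pos 11: UAG -> STOP

Answer: FRF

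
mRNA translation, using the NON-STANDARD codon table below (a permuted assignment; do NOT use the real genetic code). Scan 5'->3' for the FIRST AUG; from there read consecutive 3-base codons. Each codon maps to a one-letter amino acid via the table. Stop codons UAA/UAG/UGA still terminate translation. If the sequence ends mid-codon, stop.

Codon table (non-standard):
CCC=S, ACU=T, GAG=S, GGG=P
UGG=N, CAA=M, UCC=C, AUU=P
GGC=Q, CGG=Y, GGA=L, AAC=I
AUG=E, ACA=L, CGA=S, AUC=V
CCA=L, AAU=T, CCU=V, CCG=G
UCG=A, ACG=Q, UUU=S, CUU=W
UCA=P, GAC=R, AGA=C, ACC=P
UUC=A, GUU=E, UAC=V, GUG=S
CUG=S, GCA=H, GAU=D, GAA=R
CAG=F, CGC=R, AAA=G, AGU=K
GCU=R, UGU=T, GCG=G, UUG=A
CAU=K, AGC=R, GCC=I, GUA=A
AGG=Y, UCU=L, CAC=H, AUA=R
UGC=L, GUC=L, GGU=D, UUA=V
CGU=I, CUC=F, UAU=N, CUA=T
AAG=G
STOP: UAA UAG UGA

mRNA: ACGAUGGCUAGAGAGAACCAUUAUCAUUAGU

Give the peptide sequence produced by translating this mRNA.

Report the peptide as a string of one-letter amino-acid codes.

Answer: ERCSIKNK

Derivation:
start AUG at pos 3
pos 3: AUG -> E; peptide=E
pos 6: GCU -> R; peptide=ER
pos 9: AGA -> C; peptide=ERC
pos 12: GAG -> S; peptide=ERCS
pos 15: AAC -> I; peptide=ERCSI
pos 18: CAU -> K; peptide=ERCSIK
pos 21: UAU -> N; peptide=ERCSIKN
pos 24: CAU -> K; peptide=ERCSIKNK
pos 27: UAG -> STOP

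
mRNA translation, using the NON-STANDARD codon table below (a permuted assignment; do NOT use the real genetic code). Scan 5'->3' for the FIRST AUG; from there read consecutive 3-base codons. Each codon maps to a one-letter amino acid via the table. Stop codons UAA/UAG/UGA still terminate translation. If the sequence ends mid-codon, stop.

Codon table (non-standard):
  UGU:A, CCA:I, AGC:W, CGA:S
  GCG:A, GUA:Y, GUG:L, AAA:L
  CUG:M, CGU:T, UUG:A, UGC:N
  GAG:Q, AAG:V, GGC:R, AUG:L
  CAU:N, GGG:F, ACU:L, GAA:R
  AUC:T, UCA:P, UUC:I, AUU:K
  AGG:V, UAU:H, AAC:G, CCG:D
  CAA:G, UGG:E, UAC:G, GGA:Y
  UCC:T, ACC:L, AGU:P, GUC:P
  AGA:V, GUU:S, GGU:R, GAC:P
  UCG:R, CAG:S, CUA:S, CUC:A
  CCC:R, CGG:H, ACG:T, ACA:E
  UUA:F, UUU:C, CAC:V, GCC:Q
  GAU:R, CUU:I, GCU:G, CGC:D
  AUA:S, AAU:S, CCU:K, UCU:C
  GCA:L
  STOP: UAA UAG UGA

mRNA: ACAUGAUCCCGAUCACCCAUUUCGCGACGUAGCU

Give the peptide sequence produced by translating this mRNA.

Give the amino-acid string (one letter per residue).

Answer: LTDTLNIAT

Derivation:
start AUG at pos 2
pos 2: AUG -> L; peptide=L
pos 5: AUC -> T; peptide=LT
pos 8: CCG -> D; peptide=LTD
pos 11: AUC -> T; peptide=LTDT
pos 14: ACC -> L; peptide=LTDTL
pos 17: CAU -> N; peptide=LTDTLN
pos 20: UUC -> I; peptide=LTDTLNI
pos 23: GCG -> A; peptide=LTDTLNIA
pos 26: ACG -> T; peptide=LTDTLNIAT
pos 29: UAG -> STOP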